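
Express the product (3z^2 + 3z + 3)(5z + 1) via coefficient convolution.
Ascending coefficients: a = [3, 3, 3], b = [1, 5]. c[0] = 3×1 = 3; c[1] = 3×5 + 3×1 = 18; c[2] = 3×5 + 3×1 = 18; c[3] = 3×5 = 15. Result coefficients: [3, 18, 18, 15] → 15z^3 + 18z^2 + 18z + 3

15z^3 + 18z^2 + 18z + 3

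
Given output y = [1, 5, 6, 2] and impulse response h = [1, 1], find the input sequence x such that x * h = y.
Deconvolve y=[1, 5, 6, 2] by h=[1, 1]. Since h[0]=1, solve forward: x[0] = y[0] / 1 = 1; x[1] = (y[1] - 1×1) / 1 = 4; x[2] = (y[2] - 4×1) / 1 = 2. So x = [1, 4, 2]. Check by forward convolution: y[0] = 1×1 = 1; y[1] = 1×1 + 4×1 = 5; y[2] = 4×1 + 2×1 = 6; y[3] = 2×1 = 2

[1, 4, 2]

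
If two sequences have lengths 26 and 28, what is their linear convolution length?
Linear/full convolution length: m + n - 1 = 26 + 28 - 1 = 53

53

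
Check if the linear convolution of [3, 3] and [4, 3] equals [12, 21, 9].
Recompute linear convolution of [3, 3] and [4, 3]: y[0] = 3×4 = 12; y[1] = 3×3 + 3×4 = 21; y[2] = 3×3 = 9 → [12, 21, 9]. Given [12, 21, 9] matches, so answer: Yes

Yes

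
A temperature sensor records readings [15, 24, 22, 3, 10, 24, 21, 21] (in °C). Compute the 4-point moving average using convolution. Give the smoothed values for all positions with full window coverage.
4-point moving average kernel = [1, 1, 1, 1]. Apply in 'valid' mode (full window coverage): avg[0] = (15 + 24 + 22 + 3) / 4 = 16.0; avg[1] = (24 + 22 + 3 + 10) / 4 = 14.75; avg[2] = (22 + 3 + 10 + 24) / 4 = 14.75; avg[3] = (3 + 10 + 24 + 21) / 4 = 14.5; avg[4] = (10 + 24 + 21 + 21) / 4 = 19.0. Smoothed values: [16.0, 14.75, 14.75, 14.5, 19.0]

[16.0, 14.75, 14.75, 14.5, 19.0]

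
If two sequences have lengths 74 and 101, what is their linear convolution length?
Linear/full convolution length: m + n - 1 = 74 + 101 - 1 = 174

174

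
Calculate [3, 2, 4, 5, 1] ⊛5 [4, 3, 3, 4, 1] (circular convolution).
Use y[k] = Σ_j f[j]·g[(k-j) mod 5]. y[0] = 3×4 + 2×1 + 4×4 + 5×3 + 1×3 = 48; y[1] = 3×3 + 2×4 + 4×1 + 5×4 + 1×3 = 44; y[2] = 3×3 + 2×3 + 4×4 + 5×1 + 1×4 = 40; y[3] = 3×4 + 2×3 + 4×3 + 5×4 + 1×1 = 51; y[4] = 3×1 + 2×4 + 4×3 + 5×3 + 1×4 = 42. Result: [48, 44, 40, 51, 42]

[48, 44, 40, 51, 42]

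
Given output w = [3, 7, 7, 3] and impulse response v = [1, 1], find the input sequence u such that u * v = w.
Deconvolve w=[3, 7, 7, 3] by v=[1, 1]. Since v[0]=1, solve forward: u[0] = w[0] / 1 = 3; u[1] = (w[1] - 3×1) / 1 = 4; u[2] = (w[2] - 4×1) / 1 = 3. So u = [3, 4, 3]. Check by forward convolution: w[0] = 3×1 = 3; w[1] = 3×1 + 4×1 = 7; w[2] = 4×1 + 3×1 = 7; w[3] = 3×1 = 3

[3, 4, 3]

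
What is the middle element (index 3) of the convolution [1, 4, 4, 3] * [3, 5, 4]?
Use y[k] = Σ_i a[i]·b[k-i] at k=3. y[3] = 4×4 + 4×5 + 3×3 = 45

45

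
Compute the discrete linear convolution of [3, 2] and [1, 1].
y[0] = 3×1 = 3; y[1] = 3×1 + 2×1 = 5; y[2] = 2×1 = 2

[3, 5, 2]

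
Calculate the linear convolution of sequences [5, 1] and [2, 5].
y[0] = 5×2 = 10; y[1] = 5×5 + 1×2 = 27; y[2] = 1×5 = 5

[10, 27, 5]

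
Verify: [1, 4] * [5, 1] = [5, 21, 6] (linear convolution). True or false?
Recompute linear convolution of [1, 4] and [5, 1]: y[0] = 1×5 = 5; y[1] = 1×1 + 4×5 = 21; y[2] = 4×1 = 4 → [5, 21, 4]. Compare to given [5, 21, 6]: they differ at index 2: given 6, correct 4, so answer: No

No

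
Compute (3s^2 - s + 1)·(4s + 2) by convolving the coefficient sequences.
Ascending coefficients: a = [1, -1, 3], b = [2, 4]. c[0] = 1×2 = 2; c[1] = 1×4 + -1×2 = 2; c[2] = -1×4 + 3×2 = 2; c[3] = 3×4 = 12. Result coefficients: [2, 2, 2, 12] → 12s^3 + 2s^2 + 2s + 2

12s^3 + 2s^2 + 2s + 2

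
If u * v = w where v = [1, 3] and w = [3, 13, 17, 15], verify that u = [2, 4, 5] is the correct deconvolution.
Forward-compute [2, 4, 5] * [1, 3]: w[0] = 2×1 = 2; w[1] = 2×3 + 4×1 = 10; w[2] = 4×3 + 5×1 = 17; w[3] = 5×3 = 15 → [2, 10, 17, 15]. Does not match given w = [3, 13, 17, 15].

Not verified. [2, 4, 5] * [1, 3] = [2, 10, 17, 15], which differs from [3, 13, 17, 15] at index 0.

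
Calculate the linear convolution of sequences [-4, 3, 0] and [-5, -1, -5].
y[0] = -4×-5 = 20; y[1] = -4×-1 + 3×-5 = -11; y[2] = -4×-5 + 3×-1 + 0×-5 = 17; y[3] = 3×-5 + 0×-1 = -15; y[4] = 0×-5 = 0

[20, -11, 17, -15, 0]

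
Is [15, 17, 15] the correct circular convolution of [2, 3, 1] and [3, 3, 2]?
Recompute circular convolution of [2, 3, 1] and [3, 3, 2]: y[0] = 2×3 + 3×2 + 1×3 = 15; y[1] = 2×3 + 3×3 + 1×2 = 17; y[2] = 2×2 + 3×3 + 1×3 = 16 → [15, 17, 16]. Compare to given [15, 17, 15]: they differ at index 2: given 15, correct 16, so answer: No

No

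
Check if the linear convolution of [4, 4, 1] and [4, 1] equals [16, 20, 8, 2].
Recompute linear convolution of [4, 4, 1] and [4, 1]: y[0] = 4×4 = 16; y[1] = 4×1 + 4×4 = 20; y[2] = 4×1 + 1×4 = 8; y[3] = 1×1 = 1 → [16, 20, 8, 1]. Compare to given [16, 20, 8, 2]: they differ at index 3: given 2, correct 1, so answer: No

No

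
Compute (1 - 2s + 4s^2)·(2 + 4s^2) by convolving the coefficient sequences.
Ascending coefficients: a = [1, -2, 4], b = [2, 0, 4]. c[0] = 1×2 = 2; c[1] = 1×0 + -2×2 = -4; c[2] = 1×4 + -2×0 + 4×2 = 12; c[3] = -2×4 + 4×0 = -8; c[4] = 4×4 = 16. Result coefficients: [2, -4, 12, -8, 16] → 2 - 4s + 12s^2 - 8s^3 + 16s^4

2 - 4s + 12s^2 - 8s^3 + 16s^4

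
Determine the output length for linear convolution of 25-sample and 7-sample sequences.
Linear/full convolution length: m + n - 1 = 25 + 7 - 1 = 31

31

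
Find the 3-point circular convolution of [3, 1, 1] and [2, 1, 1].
Use y[k] = Σ_j s[j]·t[(k-j) mod 3]. y[0] = 3×2 + 1×1 + 1×1 = 8; y[1] = 3×1 + 1×2 + 1×1 = 6; y[2] = 3×1 + 1×1 + 1×2 = 6. Result: [8, 6, 6]

[8, 6, 6]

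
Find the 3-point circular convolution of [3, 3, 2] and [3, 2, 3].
Use y[k] = Σ_j u[j]·v[(k-j) mod 3]. y[0] = 3×3 + 3×3 + 2×2 = 22; y[1] = 3×2 + 3×3 + 2×3 = 21; y[2] = 3×3 + 3×2 + 2×3 = 21. Result: [22, 21, 21]

[22, 21, 21]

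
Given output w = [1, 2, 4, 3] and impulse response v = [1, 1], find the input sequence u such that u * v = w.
Deconvolve w=[1, 2, 4, 3] by v=[1, 1]. Since v[0]=1, solve forward: u[0] = w[0] / 1 = 1; u[1] = (w[1] - 1×1) / 1 = 1; u[2] = (w[2] - 1×1) / 1 = 3. So u = [1, 1, 3]. Check by forward convolution: w[0] = 1×1 = 1; w[1] = 1×1 + 1×1 = 2; w[2] = 1×1 + 3×1 = 4; w[3] = 3×1 = 3

[1, 1, 3]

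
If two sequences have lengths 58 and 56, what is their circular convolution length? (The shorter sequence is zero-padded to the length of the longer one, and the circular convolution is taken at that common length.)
Circular convolution (zero-padding the shorter input) has length max(m, n) = max(58, 56) = 58

58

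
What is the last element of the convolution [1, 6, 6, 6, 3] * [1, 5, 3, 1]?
Use y[k] = Σ_i a[i]·b[k-i] at k=7. y[7] = 3×1 = 3

3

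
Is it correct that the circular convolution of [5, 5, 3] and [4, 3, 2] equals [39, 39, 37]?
Recompute circular convolution of [5, 5, 3] and [4, 3, 2]: y[0] = 5×4 + 5×2 + 3×3 = 39; y[1] = 5×3 + 5×4 + 3×2 = 41; y[2] = 5×2 + 5×3 + 3×4 = 37 → [39, 41, 37]. Compare to given [39, 39, 37]: they differ at index 1: given 39, correct 41, so answer: No

No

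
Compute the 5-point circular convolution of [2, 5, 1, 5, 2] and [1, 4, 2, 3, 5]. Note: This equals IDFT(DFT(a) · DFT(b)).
Either evaluate y[k] = Σ_j a[j]·b[(k-j) mod 5] directly, or use IDFT(DFT(a) · DFT(b)). y[0] = 2×1 + 5×5 + 1×3 + 5×2 + 2×4 = 48; y[1] = 2×4 + 5×1 + 1×5 + 5×3 + 2×2 = 37; y[2] = 2×2 + 5×4 + 1×1 + 5×5 + 2×3 = 56; y[3] = 2×3 + 5×2 + 1×4 + 5×1 + 2×5 = 35; y[4] = 2×5 + 5×3 + 1×2 + 5×4 + 2×1 = 49. Result: [48, 37, 56, 35, 49]

[48, 37, 56, 35, 49]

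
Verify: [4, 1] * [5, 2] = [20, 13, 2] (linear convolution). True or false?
Recompute linear convolution of [4, 1] and [5, 2]: y[0] = 4×5 = 20; y[1] = 4×2 + 1×5 = 13; y[2] = 1×2 = 2 → [20, 13, 2]. Given [20, 13, 2] matches, so answer: Yes

Yes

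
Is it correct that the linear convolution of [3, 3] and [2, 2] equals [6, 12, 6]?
Recompute linear convolution of [3, 3] and [2, 2]: y[0] = 3×2 = 6; y[1] = 3×2 + 3×2 = 12; y[2] = 3×2 = 6 → [6, 12, 6]. Given [6, 12, 6] matches, so answer: Yes

Yes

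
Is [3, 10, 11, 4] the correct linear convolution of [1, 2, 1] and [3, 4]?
Recompute linear convolution of [1, 2, 1] and [3, 4]: y[0] = 1×3 = 3; y[1] = 1×4 + 2×3 = 10; y[2] = 2×4 + 1×3 = 11; y[3] = 1×4 = 4 → [3, 10, 11, 4]. Given [3, 10, 11, 4] matches, so answer: Yes

Yes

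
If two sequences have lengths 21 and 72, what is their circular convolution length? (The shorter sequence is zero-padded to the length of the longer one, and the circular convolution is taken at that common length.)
Circular convolution (zero-padding the shorter input) has length max(m, n) = max(21, 72) = 72

72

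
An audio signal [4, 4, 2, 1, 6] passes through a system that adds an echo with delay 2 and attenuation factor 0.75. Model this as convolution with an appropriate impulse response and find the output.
Direct-path + delayed-attenuated-path model → impulse response h = [1, 0, 0.75] (1 at lag 0, 0.75 at lag 2). Output y[n] = x[n] + 0.75·x[n - 2] (with x[n] = 0 outside 0..4): y[0] = 4 + 0.75×0 = 4; y[1] = 4 + 0.75×0 = 4; y[2] = 2 + 0.75×4 = 5.0; y[3] = 1 + 0.75×4 = 4.0; y[4] = 6 + 0.75×2 = 7.5; y[5] = 0 + 0.75×1 = 0.75; y[6] = 0 + 0.75×6 = 4.5. So y = [4, 4, 5.0, 4.0, 7.5, 0.75, 4.5]

[4, 4, 5.0, 4.0, 7.5, 0.75, 4.5]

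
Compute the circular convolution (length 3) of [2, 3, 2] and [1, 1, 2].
Use y[k] = Σ_j x[j]·h[(k-j) mod 3]. y[0] = 2×1 + 3×2 + 2×1 = 10; y[1] = 2×1 + 3×1 + 2×2 = 9; y[2] = 2×2 + 3×1 + 2×1 = 9. Result: [10, 9, 9]

[10, 9, 9]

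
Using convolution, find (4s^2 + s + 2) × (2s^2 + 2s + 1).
Ascending coefficients: a = [2, 1, 4], b = [1, 2, 2]. c[0] = 2×1 = 2; c[1] = 2×2 + 1×1 = 5; c[2] = 2×2 + 1×2 + 4×1 = 10; c[3] = 1×2 + 4×2 = 10; c[4] = 4×2 = 8. Result coefficients: [2, 5, 10, 10, 8] → 8s^4 + 10s^3 + 10s^2 + 5s + 2

8s^4 + 10s^3 + 10s^2 + 5s + 2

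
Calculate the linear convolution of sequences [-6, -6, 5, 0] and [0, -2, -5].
y[0] = -6×0 = 0; y[1] = -6×-2 + -6×0 = 12; y[2] = -6×-5 + -6×-2 + 5×0 = 42; y[3] = -6×-5 + 5×-2 + 0×0 = 20; y[4] = 5×-5 + 0×-2 = -25; y[5] = 0×-5 = 0

[0, 12, 42, 20, -25, 0]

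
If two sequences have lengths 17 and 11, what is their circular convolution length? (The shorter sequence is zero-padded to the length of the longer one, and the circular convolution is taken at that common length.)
Circular convolution (zero-padding the shorter input) has length max(m, n) = max(17, 11) = 17

17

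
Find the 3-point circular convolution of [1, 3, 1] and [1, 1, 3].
Use y[k] = Σ_j a[j]·b[(k-j) mod 3]. y[0] = 1×1 + 3×3 + 1×1 = 11; y[1] = 1×1 + 3×1 + 1×3 = 7; y[2] = 1×3 + 3×1 + 1×1 = 7. Result: [11, 7, 7]

[11, 7, 7]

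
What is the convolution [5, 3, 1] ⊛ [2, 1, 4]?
y[0] = 5×2 = 10; y[1] = 5×1 + 3×2 = 11; y[2] = 5×4 + 3×1 + 1×2 = 25; y[3] = 3×4 + 1×1 = 13; y[4] = 1×4 = 4

[10, 11, 25, 13, 4]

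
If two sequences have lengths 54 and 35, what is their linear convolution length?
Linear/full convolution length: m + n - 1 = 54 + 35 - 1 = 88

88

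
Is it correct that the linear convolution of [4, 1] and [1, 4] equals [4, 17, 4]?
Recompute linear convolution of [4, 1] and [1, 4]: y[0] = 4×1 = 4; y[1] = 4×4 + 1×1 = 17; y[2] = 1×4 = 4 → [4, 17, 4]. Given [4, 17, 4] matches, so answer: Yes

Yes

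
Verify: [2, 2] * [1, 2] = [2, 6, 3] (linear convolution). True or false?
Recompute linear convolution of [2, 2] and [1, 2]: y[0] = 2×1 = 2; y[1] = 2×2 + 2×1 = 6; y[2] = 2×2 = 4 → [2, 6, 4]. Compare to given [2, 6, 3]: they differ at index 2: given 3, correct 4, so answer: No

No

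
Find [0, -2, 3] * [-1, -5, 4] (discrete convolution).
y[0] = 0×-1 = 0; y[1] = 0×-5 + -2×-1 = 2; y[2] = 0×4 + -2×-5 + 3×-1 = 7; y[3] = -2×4 + 3×-5 = -23; y[4] = 3×4 = 12

[0, 2, 7, -23, 12]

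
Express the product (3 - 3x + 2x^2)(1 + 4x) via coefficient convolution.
Ascending coefficients: a = [3, -3, 2], b = [1, 4]. c[0] = 3×1 = 3; c[1] = 3×4 + -3×1 = 9; c[2] = -3×4 + 2×1 = -10; c[3] = 2×4 = 8. Result coefficients: [3, 9, -10, 8] → 3 + 9x - 10x^2 + 8x^3

3 + 9x - 10x^2 + 8x^3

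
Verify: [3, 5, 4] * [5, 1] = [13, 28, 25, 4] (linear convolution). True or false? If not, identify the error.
Recompute linear convolution of [3, 5, 4] and [5, 1]: y[0] = 3×5 = 15; y[1] = 3×1 + 5×5 = 28; y[2] = 5×1 + 4×5 = 25; y[3] = 4×1 = 4 → [15, 28, 25, 4]. Compare to given [13, 28, 25, 4]: they differ at index 0: given 13, correct 15, so answer: No

No. Error at index 0: given 13, correct 15.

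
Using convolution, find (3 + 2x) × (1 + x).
Ascending coefficients: a = [3, 2], b = [1, 1]. c[0] = 3×1 = 3; c[1] = 3×1 + 2×1 = 5; c[2] = 2×1 = 2. Result coefficients: [3, 5, 2] → 3 + 5x + 2x^2

3 + 5x + 2x^2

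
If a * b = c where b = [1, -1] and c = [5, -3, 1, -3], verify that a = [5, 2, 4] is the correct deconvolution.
Forward-compute [5, 2, 4] * [1, -1]: c[0] = 5×1 = 5; c[1] = 5×-1 + 2×1 = -3; c[2] = 2×-1 + 4×1 = 2; c[3] = 4×-1 = -4 → [5, -3, 2, -4]. Does not match given c = [5, -3, 1, -3].

Not verified. [5, 2, 4] * [1, -1] = [5, -3, 2, -4], which differs from [5, -3, 1, -3] at index 2.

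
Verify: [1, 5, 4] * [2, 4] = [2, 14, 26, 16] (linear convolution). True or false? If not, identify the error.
Recompute linear convolution of [1, 5, 4] and [2, 4]: y[0] = 1×2 = 2; y[1] = 1×4 + 5×2 = 14; y[2] = 5×4 + 4×2 = 28; y[3] = 4×4 = 16 → [2, 14, 28, 16]. Compare to given [2, 14, 26, 16]: they differ at index 2: given 26, correct 28, so answer: No

No. Error at index 2: given 26, correct 28.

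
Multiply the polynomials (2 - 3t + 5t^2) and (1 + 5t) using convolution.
Ascending coefficients: a = [2, -3, 5], b = [1, 5]. c[0] = 2×1 = 2; c[1] = 2×5 + -3×1 = 7; c[2] = -3×5 + 5×1 = -10; c[3] = 5×5 = 25. Result coefficients: [2, 7, -10, 25] → 2 + 7t - 10t^2 + 25t^3

2 + 7t - 10t^2 + 25t^3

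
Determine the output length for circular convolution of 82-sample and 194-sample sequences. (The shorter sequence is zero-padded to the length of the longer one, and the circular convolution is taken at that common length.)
Circular convolution (zero-padding the shorter input) has length max(m, n) = max(82, 194) = 194

194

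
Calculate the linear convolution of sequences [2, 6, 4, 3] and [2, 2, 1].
y[0] = 2×2 = 4; y[1] = 2×2 + 6×2 = 16; y[2] = 2×1 + 6×2 + 4×2 = 22; y[3] = 6×1 + 4×2 + 3×2 = 20; y[4] = 4×1 + 3×2 = 10; y[5] = 3×1 = 3

[4, 16, 22, 20, 10, 3]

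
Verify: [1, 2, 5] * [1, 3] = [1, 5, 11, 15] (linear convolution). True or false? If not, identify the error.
Recompute linear convolution of [1, 2, 5] and [1, 3]: y[0] = 1×1 = 1; y[1] = 1×3 + 2×1 = 5; y[2] = 2×3 + 5×1 = 11; y[3] = 5×3 = 15 → [1, 5, 11, 15]. Given [1, 5, 11, 15] matches, so answer: Yes

Yes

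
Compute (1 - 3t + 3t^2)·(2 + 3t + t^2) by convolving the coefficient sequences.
Ascending coefficients: a = [1, -3, 3], b = [2, 3, 1]. c[0] = 1×2 = 2; c[1] = 1×3 + -3×2 = -3; c[2] = 1×1 + -3×3 + 3×2 = -2; c[3] = -3×1 + 3×3 = 6; c[4] = 3×1 = 3. Result coefficients: [2, -3, -2, 6, 3] → 2 - 3t - 2t^2 + 6t^3 + 3t^4

2 - 3t - 2t^2 + 6t^3 + 3t^4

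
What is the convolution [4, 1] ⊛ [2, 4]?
y[0] = 4×2 = 8; y[1] = 4×4 + 1×2 = 18; y[2] = 1×4 = 4

[8, 18, 4]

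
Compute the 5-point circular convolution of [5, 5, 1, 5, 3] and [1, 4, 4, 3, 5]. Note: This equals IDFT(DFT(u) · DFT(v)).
Either evaluate y[k] = Σ_j u[j]·v[(k-j) mod 5] directly, or use IDFT(DFT(u) · DFT(v)). y[0] = 5×1 + 5×5 + 1×3 + 5×4 + 3×4 = 65; y[1] = 5×4 + 5×1 + 1×5 + 5×3 + 3×4 = 57; y[2] = 5×4 + 5×4 + 1×1 + 5×5 + 3×3 = 75; y[3] = 5×3 + 5×4 + 1×4 + 5×1 + 3×5 = 59; y[4] = 5×5 + 5×3 + 1×4 + 5×4 + 3×1 = 67. Result: [65, 57, 75, 59, 67]

[65, 57, 75, 59, 67]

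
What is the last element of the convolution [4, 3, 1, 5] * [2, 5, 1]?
Use y[k] = Σ_i a[i]·b[k-i] at k=5. y[5] = 5×1 = 5

5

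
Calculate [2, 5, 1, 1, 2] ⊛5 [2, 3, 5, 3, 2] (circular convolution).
Use y[k] = Σ_j s[j]·t[(k-j) mod 5]. y[0] = 2×2 + 5×2 + 1×3 + 1×5 + 2×3 = 28; y[1] = 2×3 + 5×2 + 1×2 + 1×3 + 2×5 = 31; y[2] = 2×5 + 5×3 + 1×2 + 1×2 + 2×3 = 35; y[3] = 2×3 + 5×5 + 1×3 + 1×2 + 2×2 = 40; y[4] = 2×2 + 5×3 + 1×5 + 1×3 + 2×2 = 31. Result: [28, 31, 35, 40, 31]

[28, 31, 35, 40, 31]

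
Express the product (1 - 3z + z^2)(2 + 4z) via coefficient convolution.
Ascending coefficients: a = [1, -3, 1], b = [2, 4]. c[0] = 1×2 = 2; c[1] = 1×4 + -3×2 = -2; c[2] = -3×4 + 1×2 = -10; c[3] = 1×4 = 4. Result coefficients: [2, -2, -10, 4] → 2 - 2z - 10z^2 + 4z^3

2 - 2z - 10z^2 + 4z^3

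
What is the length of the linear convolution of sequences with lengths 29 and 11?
Linear/full convolution length: m + n - 1 = 29 + 11 - 1 = 39

39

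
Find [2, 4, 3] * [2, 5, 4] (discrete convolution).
y[0] = 2×2 = 4; y[1] = 2×5 + 4×2 = 18; y[2] = 2×4 + 4×5 + 3×2 = 34; y[3] = 4×4 + 3×5 = 31; y[4] = 3×4 = 12

[4, 18, 34, 31, 12]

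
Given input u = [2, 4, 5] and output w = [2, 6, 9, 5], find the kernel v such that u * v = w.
Output length 4 = len(u) + len(v) - 1 ⇒ len(v) = 2. Solve v forward using v[k] = (w[k] - Σ_{i≥1} u[i]·v[k-i]) / u[0]: v[0] = w[0] / u[0] = 2 / 2 = 1; v[1] = (w[1] - 4×1) / u[0] = (6 - 4×1) / 2 = 1. So v = [1, 1]. Forward-check [2, 4, 5] * [1, 1]: w[0] = 2×1 = 2; w[1] = 2×1 + 4×1 = 6; w[2] = 4×1 + 5×1 = 9; w[3] = 5×1 = 5 → [2, 6, 9, 5] ✓

[1, 1]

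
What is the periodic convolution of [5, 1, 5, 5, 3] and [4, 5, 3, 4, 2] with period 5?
Use y[k] = Σ_j x[j]·h[(k-j) mod 5]. y[0] = 5×4 + 1×2 + 5×4 + 5×3 + 3×5 = 72; y[1] = 5×5 + 1×4 + 5×2 + 5×4 + 3×3 = 68; y[2] = 5×3 + 1×5 + 5×4 + 5×2 + 3×4 = 62; y[3] = 5×4 + 1×3 + 5×5 + 5×4 + 3×2 = 74; y[4] = 5×2 + 1×4 + 5×3 + 5×5 + 3×4 = 66. Result: [72, 68, 62, 74, 66]

[72, 68, 62, 74, 66]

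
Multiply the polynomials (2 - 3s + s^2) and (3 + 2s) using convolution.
Ascending coefficients: a = [2, -3, 1], b = [3, 2]. c[0] = 2×3 = 6; c[1] = 2×2 + -3×3 = -5; c[2] = -3×2 + 1×3 = -3; c[3] = 1×2 = 2. Result coefficients: [6, -5, -3, 2] → 6 - 5s - 3s^2 + 2s^3

6 - 5s - 3s^2 + 2s^3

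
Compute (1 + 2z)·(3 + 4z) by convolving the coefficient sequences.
Ascending coefficients: a = [1, 2], b = [3, 4]. c[0] = 1×3 = 3; c[1] = 1×4 + 2×3 = 10; c[2] = 2×4 = 8. Result coefficients: [3, 10, 8] → 3 + 10z + 8z^2

3 + 10z + 8z^2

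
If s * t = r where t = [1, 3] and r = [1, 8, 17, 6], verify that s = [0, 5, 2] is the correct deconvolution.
Forward-compute [0, 5, 2] * [1, 3]: r[0] = 0×1 = 0; r[1] = 0×3 + 5×1 = 5; r[2] = 5×3 + 2×1 = 17; r[3] = 2×3 = 6 → [0, 5, 17, 6]. Does not match given r = [1, 8, 17, 6].

Not verified. [0, 5, 2] * [1, 3] = [0, 5, 17, 6], which differs from [1, 8, 17, 6] at index 0.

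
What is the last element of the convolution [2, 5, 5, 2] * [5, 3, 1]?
Use y[k] = Σ_i a[i]·b[k-i] at k=5. y[5] = 2×1 = 2

2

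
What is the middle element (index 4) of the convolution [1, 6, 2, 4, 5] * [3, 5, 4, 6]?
Use y[k] = Σ_i a[i]·b[k-i] at k=4. y[4] = 6×6 + 2×4 + 4×5 + 5×3 = 79

79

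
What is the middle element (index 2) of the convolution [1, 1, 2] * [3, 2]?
Use y[k] = Σ_i a[i]·b[k-i] at k=2. y[2] = 1×2 + 2×3 = 8

8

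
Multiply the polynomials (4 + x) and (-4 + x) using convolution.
Ascending coefficients: a = [4, 1], b = [-4, 1]. c[0] = 4×-4 = -16; c[1] = 4×1 + 1×-4 = 0; c[2] = 1×1 = 1. Result coefficients: [-16, 0, 1] → -16 + x^2

-16 + x^2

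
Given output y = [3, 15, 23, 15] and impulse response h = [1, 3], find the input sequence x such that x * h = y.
Deconvolve y=[3, 15, 23, 15] by h=[1, 3]. Since h[0]=1, solve forward: x[0] = y[0] / 1 = 3; x[1] = (y[1] - 3×3) / 1 = 6; x[2] = (y[2] - 6×3) / 1 = 5. So x = [3, 6, 5]. Check by forward convolution: y[0] = 3×1 = 3; y[1] = 3×3 + 6×1 = 15; y[2] = 6×3 + 5×1 = 23; y[3] = 5×3 = 15

[3, 6, 5]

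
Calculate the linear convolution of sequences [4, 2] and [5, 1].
y[0] = 4×5 = 20; y[1] = 4×1 + 2×5 = 14; y[2] = 2×1 = 2

[20, 14, 2]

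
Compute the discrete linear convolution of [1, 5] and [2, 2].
y[0] = 1×2 = 2; y[1] = 1×2 + 5×2 = 12; y[2] = 5×2 = 10

[2, 12, 10]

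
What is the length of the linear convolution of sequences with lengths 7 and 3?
Linear/full convolution length: m + n - 1 = 7 + 3 - 1 = 9

9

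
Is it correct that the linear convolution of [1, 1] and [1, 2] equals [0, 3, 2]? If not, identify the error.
Recompute linear convolution of [1, 1] and [1, 2]: y[0] = 1×1 = 1; y[1] = 1×2 + 1×1 = 3; y[2] = 1×2 = 2 → [1, 3, 2]. Compare to given [0, 3, 2]: they differ at index 0: given 0, correct 1, so answer: No

No. Error at index 0: given 0, correct 1.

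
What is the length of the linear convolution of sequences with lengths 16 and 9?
Linear/full convolution length: m + n - 1 = 16 + 9 - 1 = 24

24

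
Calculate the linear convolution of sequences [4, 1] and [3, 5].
y[0] = 4×3 = 12; y[1] = 4×5 + 1×3 = 23; y[2] = 1×5 = 5

[12, 23, 5]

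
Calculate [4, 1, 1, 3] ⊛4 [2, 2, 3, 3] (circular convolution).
Use y[k] = Σ_j a[j]·b[(k-j) mod 4]. y[0] = 4×2 + 1×3 + 1×3 + 3×2 = 20; y[1] = 4×2 + 1×2 + 1×3 + 3×3 = 22; y[2] = 4×3 + 1×2 + 1×2 + 3×3 = 25; y[3] = 4×3 + 1×3 + 1×2 + 3×2 = 23. Result: [20, 22, 25, 23]

[20, 22, 25, 23]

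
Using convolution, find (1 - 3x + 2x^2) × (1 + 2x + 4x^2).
Ascending coefficients: a = [1, -3, 2], b = [1, 2, 4]. c[0] = 1×1 = 1; c[1] = 1×2 + -3×1 = -1; c[2] = 1×4 + -3×2 + 2×1 = 0; c[3] = -3×4 + 2×2 = -8; c[4] = 2×4 = 8. Result coefficients: [1, -1, 0, -8, 8] → 1 - x - 8x^3 + 8x^4

1 - x - 8x^3 + 8x^4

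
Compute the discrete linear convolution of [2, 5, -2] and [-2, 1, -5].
y[0] = 2×-2 = -4; y[1] = 2×1 + 5×-2 = -8; y[2] = 2×-5 + 5×1 + -2×-2 = -1; y[3] = 5×-5 + -2×1 = -27; y[4] = -2×-5 = 10

[-4, -8, -1, -27, 10]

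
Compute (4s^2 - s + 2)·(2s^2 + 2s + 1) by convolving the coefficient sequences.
Ascending coefficients: a = [2, -1, 4], b = [1, 2, 2]. c[0] = 2×1 = 2; c[1] = 2×2 + -1×1 = 3; c[2] = 2×2 + -1×2 + 4×1 = 6; c[3] = -1×2 + 4×2 = 6; c[4] = 4×2 = 8. Result coefficients: [2, 3, 6, 6, 8] → 8s^4 + 6s^3 + 6s^2 + 3s + 2

8s^4 + 6s^3 + 6s^2 + 3s + 2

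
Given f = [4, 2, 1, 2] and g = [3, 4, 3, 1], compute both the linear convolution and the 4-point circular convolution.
Linear: y_lin[0] = 4×3 = 12; y_lin[1] = 4×4 + 2×3 = 22; y_lin[2] = 4×3 + 2×4 + 1×3 = 23; y_lin[3] = 4×1 + 2×3 + 1×4 + 2×3 = 20; y_lin[4] = 2×1 + 1×3 + 2×4 = 13; y_lin[5] = 1×1 + 2×3 = 7; y_lin[6] = 2×1 = 2 → [12, 22, 23, 20, 13, 7, 2]. Circular (length 4): y[0] = 4×3 + 2×1 + 1×3 + 2×4 = 25; y[1] = 4×4 + 2×3 + 1×1 + 2×3 = 29; y[2] = 4×3 + 2×4 + 1×3 + 2×1 = 25; y[3] = 4×1 + 2×3 + 1×4 + 2×3 = 20 → [25, 29, 25, 20]

Linear: [12, 22, 23, 20, 13, 7, 2], Circular: [25, 29, 25, 20]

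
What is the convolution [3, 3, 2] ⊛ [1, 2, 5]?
y[0] = 3×1 = 3; y[1] = 3×2 + 3×1 = 9; y[2] = 3×5 + 3×2 + 2×1 = 23; y[3] = 3×5 + 2×2 = 19; y[4] = 2×5 = 10

[3, 9, 23, 19, 10]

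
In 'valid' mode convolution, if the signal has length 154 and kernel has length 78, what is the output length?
'Valid' mode counts only positions where the kernel fully overlaps the signal: m - n + 1 = 154 - 78 + 1 = 77

77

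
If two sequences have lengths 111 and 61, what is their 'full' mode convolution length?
Linear/full convolution length: m + n - 1 = 111 + 61 - 1 = 171

171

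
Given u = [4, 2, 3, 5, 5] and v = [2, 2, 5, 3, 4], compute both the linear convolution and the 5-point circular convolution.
Linear: y_lin[0] = 4×2 = 8; y_lin[1] = 4×2 + 2×2 = 12; y_lin[2] = 4×5 + 2×2 + 3×2 = 30; y_lin[3] = 4×3 + 2×5 + 3×2 + 5×2 = 38; y_lin[4] = 4×4 + 2×3 + 3×5 + 5×2 + 5×2 = 57; y_lin[5] = 2×4 + 3×3 + 5×5 + 5×2 = 52; y_lin[6] = 3×4 + 5×3 + 5×5 = 52; y_lin[7] = 5×4 + 5×3 = 35; y_lin[8] = 5×4 = 20 → [8, 12, 30, 38, 57, 52, 52, 35, 20]. Circular (length 5): y[0] = 4×2 + 2×4 + 3×3 + 5×5 + 5×2 = 60; y[1] = 4×2 + 2×2 + 3×4 + 5×3 + 5×5 = 64; y[2] = 4×5 + 2×2 + 3×2 + 5×4 + 5×3 = 65; y[3] = 4×3 + 2×5 + 3×2 + 5×2 + 5×4 = 58; y[4] = 4×4 + 2×3 + 3×5 + 5×2 + 5×2 = 57 → [60, 64, 65, 58, 57]

Linear: [8, 12, 30, 38, 57, 52, 52, 35, 20], Circular: [60, 64, 65, 58, 57]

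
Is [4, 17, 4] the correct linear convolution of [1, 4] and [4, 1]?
Recompute linear convolution of [1, 4] and [4, 1]: y[0] = 1×4 = 4; y[1] = 1×1 + 4×4 = 17; y[2] = 4×1 = 4 → [4, 17, 4]. Given [4, 17, 4] matches, so answer: Yes

Yes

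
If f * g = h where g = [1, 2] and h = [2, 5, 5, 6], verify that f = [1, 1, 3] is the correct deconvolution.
Forward-compute [1, 1, 3] * [1, 2]: h[0] = 1×1 = 1; h[1] = 1×2 + 1×1 = 3; h[2] = 1×2 + 3×1 = 5; h[3] = 3×2 = 6 → [1, 3, 5, 6]. Does not match given h = [2, 5, 5, 6].

Not verified. [1, 1, 3] * [1, 2] = [1, 3, 5, 6], which differs from [2, 5, 5, 6] at index 0.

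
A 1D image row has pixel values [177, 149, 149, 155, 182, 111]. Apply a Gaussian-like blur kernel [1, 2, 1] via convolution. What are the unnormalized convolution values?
Convolve image row [177, 149, 149, 155, 182, 111] with kernel [1, 2, 1]: y[0] = 177×1 = 177; y[1] = 177×2 + 149×1 = 503; y[2] = 177×1 + 149×2 + 149×1 = 624; y[3] = 149×1 + 149×2 + 155×1 = 602; y[4] = 149×1 + 155×2 + 182×1 = 641; y[5] = 155×1 + 182×2 + 111×1 = 630; y[6] = 182×1 + 111×2 = 404; y[7] = 111×1 = 111 → [177, 503, 624, 602, 641, 630, 404, 111]. Normalization factor = sum(kernel) = 4.

[177, 503, 624, 602, 641, 630, 404, 111]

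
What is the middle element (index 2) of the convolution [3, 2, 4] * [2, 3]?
Use y[k] = Σ_i a[i]·b[k-i] at k=2. y[2] = 2×3 + 4×2 = 14

14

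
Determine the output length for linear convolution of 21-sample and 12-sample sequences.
Linear/full convolution length: m + n - 1 = 21 + 12 - 1 = 32

32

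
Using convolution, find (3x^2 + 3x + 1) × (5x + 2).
Ascending coefficients: a = [1, 3, 3], b = [2, 5]. c[0] = 1×2 = 2; c[1] = 1×5 + 3×2 = 11; c[2] = 3×5 + 3×2 = 21; c[3] = 3×5 = 15. Result coefficients: [2, 11, 21, 15] → 15x^3 + 21x^2 + 11x + 2

15x^3 + 21x^2 + 11x + 2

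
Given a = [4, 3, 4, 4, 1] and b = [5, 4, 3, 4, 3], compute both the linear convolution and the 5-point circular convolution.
Linear: y_lin[0] = 4×5 = 20; y_lin[1] = 4×4 + 3×5 = 31; y_lin[2] = 4×3 + 3×4 + 4×5 = 44; y_lin[3] = 4×4 + 3×3 + 4×4 + 4×5 = 61; y_lin[4] = 4×3 + 3×4 + 4×3 + 4×4 + 1×5 = 57; y_lin[5] = 3×3 + 4×4 + 4×3 + 1×4 = 41; y_lin[6] = 4×3 + 4×4 + 1×3 = 31; y_lin[7] = 4×3 + 1×4 = 16; y_lin[8] = 1×3 = 3 → [20, 31, 44, 61, 57, 41, 31, 16, 3]. Circular (length 5): y[0] = 4×5 + 3×3 + 4×4 + 4×3 + 1×4 = 61; y[1] = 4×4 + 3×5 + 4×3 + 4×4 + 1×3 = 62; y[2] = 4×3 + 3×4 + 4×5 + 4×3 + 1×4 = 60; y[3] = 4×4 + 3×3 + 4×4 + 4×5 + 1×3 = 64; y[4] = 4×3 + 3×4 + 4×3 + 4×4 + 1×5 = 57 → [61, 62, 60, 64, 57]

Linear: [20, 31, 44, 61, 57, 41, 31, 16, 3], Circular: [61, 62, 60, 64, 57]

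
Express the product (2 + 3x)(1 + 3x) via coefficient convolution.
Ascending coefficients: a = [2, 3], b = [1, 3]. c[0] = 2×1 = 2; c[1] = 2×3 + 3×1 = 9; c[2] = 3×3 = 9. Result coefficients: [2, 9, 9] → 2 + 9x + 9x^2

2 + 9x + 9x^2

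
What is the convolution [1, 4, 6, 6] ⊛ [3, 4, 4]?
y[0] = 1×3 = 3; y[1] = 1×4 + 4×3 = 16; y[2] = 1×4 + 4×4 + 6×3 = 38; y[3] = 4×4 + 6×4 + 6×3 = 58; y[4] = 6×4 + 6×4 = 48; y[5] = 6×4 = 24

[3, 16, 38, 58, 48, 24]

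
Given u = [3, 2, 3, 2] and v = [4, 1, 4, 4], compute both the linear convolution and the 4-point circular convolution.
Linear: y_lin[0] = 3×4 = 12; y_lin[1] = 3×1 + 2×4 = 11; y_lin[2] = 3×4 + 2×1 + 3×4 = 26; y_lin[3] = 3×4 + 2×4 + 3×1 + 2×4 = 31; y_lin[4] = 2×4 + 3×4 + 2×1 = 22; y_lin[5] = 3×4 + 2×4 = 20; y_lin[6] = 2×4 = 8 → [12, 11, 26, 31, 22, 20, 8]. Circular (length 4): y[0] = 3×4 + 2×4 + 3×4 + 2×1 = 34; y[1] = 3×1 + 2×4 + 3×4 + 2×4 = 31; y[2] = 3×4 + 2×1 + 3×4 + 2×4 = 34; y[3] = 3×4 + 2×4 + 3×1 + 2×4 = 31 → [34, 31, 34, 31]

Linear: [12, 11, 26, 31, 22, 20, 8], Circular: [34, 31, 34, 31]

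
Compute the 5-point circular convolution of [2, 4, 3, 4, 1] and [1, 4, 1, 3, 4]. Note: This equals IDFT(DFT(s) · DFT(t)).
Either evaluate y[k] = Σ_j s[j]·t[(k-j) mod 5] directly, or use IDFT(DFT(s) · DFT(t)). y[0] = 2×1 + 4×4 + 3×3 + 4×1 + 1×4 = 35; y[1] = 2×4 + 4×1 + 3×4 + 4×3 + 1×1 = 37; y[2] = 2×1 + 4×4 + 3×1 + 4×4 + 1×3 = 40; y[3] = 2×3 + 4×1 + 3×4 + 4×1 + 1×4 = 30; y[4] = 2×4 + 4×3 + 3×1 + 4×4 + 1×1 = 40. Result: [35, 37, 40, 30, 40]

[35, 37, 40, 30, 40]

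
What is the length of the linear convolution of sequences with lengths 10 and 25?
Linear/full convolution length: m + n - 1 = 10 + 25 - 1 = 34

34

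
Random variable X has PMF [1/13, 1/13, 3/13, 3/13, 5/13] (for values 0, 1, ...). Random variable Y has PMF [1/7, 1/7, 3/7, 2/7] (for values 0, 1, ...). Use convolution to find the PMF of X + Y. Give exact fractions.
P(X+Y=k) = Σ_i P(X=i)·P(Y=k-i) — a convolution of [1/13, 1/13, 3/13, 3/13, 5/13] and [1/7, 1/7, 3/7, 2/7]. P(X+Y=0) = (1/13)×(1/7) = 1/91; P(X+Y=1) = (1/13)×(1/7) + (1/13)×(1/7) = 1/91 + 1/91 = 2/91; P(X+Y=2) = (1/13)×(3/7) + (1/13)×(1/7) + (3/13)×(1/7) = 3/91 + 1/91 + 3/91 = 1/13; P(X+Y=3) = (1/13)×(2/7) + (1/13)×(3/7) + (3/13)×(1/7) + (3/13)×(1/7) = 2/91 + 3/91 + 3/91 + 3/91 = 11/91; P(X+Y=4) = (1/13)×(2/7) + (3/13)×(3/7) + (3/13)×(1/7) + (5/13)×(1/7) = 2/91 + 9/91 + 3/91 + 5/91 = 19/91; P(X+Y=5) = (3/13)×(2/7) + (3/13)×(3/7) + (5/13)×(1/7) = 6/91 + 9/91 + 5/91 = 20/91; P(X+Y=6) = (3/13)×(2/7) + (5/13)×(3/7) = 6/91 + 15/91 = 3/13; P(X+Y=7) = (5/13)×(2/7) = 10/91. PMF: [1/91, 2/91, 1/13, 11/91, 19/91, 20/91, 3/13, 10/91] (sums to 1 ✓)

[1/91, 2/91, 1/13, 11/91, 19/91, 20/91, 3/13, 10/91]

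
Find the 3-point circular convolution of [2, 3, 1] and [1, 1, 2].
Use y[k] = Σ_j f[j]·g[(k-j) mod 3]. y[0] = 2×1 + 3×2 + 1×1 = 9; y[1] = 2×1 + 3×1 + 1×2 = 7; y[2] = 2×2 + 3×1 + 1×1 = 8. Result: [9, 7, 8]

[9, 7, 8]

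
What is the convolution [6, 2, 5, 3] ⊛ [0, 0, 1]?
y[0] = 6×0 = 0; y[1] = 6×0 + 2×0 = 0; y[2] = 6×1 + 2×0 + 5×0 = 6; y[3] = 2×1 + 5×0 + 3×0 = 2; y[4] = 5×1 + 3×0 = 5; y[5] = 3×1 = 3

[0, 0, 6, 2, 5, 3]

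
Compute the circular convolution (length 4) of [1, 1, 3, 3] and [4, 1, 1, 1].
Use y[k] = Σ_j s[j]·t[(k-j) mod 4]. y[0] = 1×4 + 1×1 + 3×1 + 3×1 = 11; y[1] = 1×1 + 1×4 + 3×1 + 3×1 = 11; y[2] = 1×1 + 1×1 + 3×4 + 3×1 = 17; y[3] = 1×1 + 1×1 + 3×1 + 3×4 = 17. Result: [11, 11, 17, 17]

[11, 11, 17, 17]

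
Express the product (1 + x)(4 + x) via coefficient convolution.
Ascending coefficients: a = [1, 1], b = [4, 1]. c[0] = 1×4 = 4; c[1] = 1×1 + 1×4 = 5; c[2] = 1×1 = 1. Result coefficients: [4, 5, 1] → 4 + 5x + x^2

4 + 5x + x^2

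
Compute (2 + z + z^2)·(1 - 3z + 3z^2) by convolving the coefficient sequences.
Ascending coefficients: a = [2, 1, 1], b = [1, -3, 3]. c[0] = 2×1 = 2; c[1] = 2×-3 + 1×1 = -5; c[2] = 2×3 + 1×-3 + 1×1 = 4; c[3] = 1×3 + 1×-3 = 0; c[4] = 1×3 = 3. Result coefficients: [2, -5, 4, 0, 3] → 2 - 5z + 4z^2 + 3z^4

2 - 5z + 4z^2 + 3z^4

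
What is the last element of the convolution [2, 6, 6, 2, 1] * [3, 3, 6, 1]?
Use y[k] = Σ_i a[i]·b[k-i] at k=7. y[7] = 1×1 = 1

1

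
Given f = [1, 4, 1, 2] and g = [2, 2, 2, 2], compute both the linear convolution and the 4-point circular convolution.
Linear: y_lin[0] = 1×2 = 2; y_lin[1] = 1×2 + 4×2 = 10; y_lin[2] = 1×2 + 4×2 + 1×2 = 12; y_lin[3] = 1×2 + 4×2 + 1×2 + 2×2 = 16; y_lin[4] = 4×2 + 1×2 + 2×2 = 14; y_lin[5] = 1×2 + 2×2 = 6; y_lin[6] = 2×2 = 4 → [2, 10, 12, 16, 14, 6, 4]. Circular (length 4): y[0] = 1×2 + 4×2 + 1×2 + 2×2 = 16; y[1] = 1×2 + 4×2 + 1×2 + 2×2 = 16; y[2] = 1×2 + 4×2 + 1×2 + 2×2 = 16; y[3] = 1×2 + 4×2 + 1×2 + 2×2 = 16 → [16, 16, 16, 16]

Linear: [2, 10, 12, 16, 14, 6, 4], Circular: [16, 16, 16, 16]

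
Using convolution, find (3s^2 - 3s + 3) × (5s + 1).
Ascending coefficients: a = [3, -3, 3], b = [1, 5]. c[0] = 3×1 = 3; c[1] = 3×5 + -3×1 = 12; c[2] = -3×5 + 3×1 = -12; c[3] = 3×5 = 15. Result coefficients: [3, 12, -12, 15] → 15s^3 - 12s^2 + 12s + 3

15s^3 - 12s^2 + 12s + 3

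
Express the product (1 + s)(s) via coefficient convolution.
Ascending coefficients: a = [1, 1], b = [0, 1]. c[0] = 1×0 = 0; c[1] = 1×1 + 1×0 = 1; c[2] = 1×1 = 1. Result coefficients: [0, 1, 1] → s + s^2

s + s^2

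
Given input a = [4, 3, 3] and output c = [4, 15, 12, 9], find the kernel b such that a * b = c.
Output length 4 = len(a) + len(b) - 1 ⇒ len(b) = 2. Solve b forward using b[k] = (c[k] - Σ_{i≥1} a[i]·b[k-i]) / a[0]: b[0] = c[0] / a[0] = 4 / 4 = 1; b[1] = (c[1] - 3×1) / a[0] = (15 - 3×1) / 4 = 3. So b = [1, 3]. Forward-check [4, 3, 3] * [1, 3]: c[0] = 4×1 = 4; c[1] = 4×3 + 3×1 = 15; c[2] = 3×3 + 3×1 = 12; c[3] = 3×3 = 9 → [4, 15, 12, 9] ✓

[1, 3]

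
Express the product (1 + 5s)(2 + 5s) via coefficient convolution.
Ascending coefficients: a = [1, 5], b = [2, 5]. c[0] = 1×2 = 2; c[1] = 1×5 + 5×2 = 15; c[2] = 5×5 = 25. Result coefficients: [2, 15, 25] → 2 + 15s + 25s^2

2 + 15s + 25s^2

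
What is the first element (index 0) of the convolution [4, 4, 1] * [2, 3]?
Use y[k] = Σ_i a[i]·b[k-i] at k=0. y[0] = 4×2 = 8

8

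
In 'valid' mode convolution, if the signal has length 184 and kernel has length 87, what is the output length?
'Valid' mode counts only positions where the kernel fully overlaps the signal: m - n + 1 = 184 - 87 + 1 = 98

98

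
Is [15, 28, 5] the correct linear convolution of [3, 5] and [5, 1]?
Recompute linear convolution of [3, 5] and [5, 1]: y[0] = 3×5 = 15; y[1] = 3×1 + 5×5 = 28; y[2] = 5×1 = 5 → [15, 28, 5]. Given [15, 28, 5] matches, so answer: Yes

Yes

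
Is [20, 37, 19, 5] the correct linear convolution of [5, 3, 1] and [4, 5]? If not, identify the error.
Recompute linear convolution of [5, 3, 1] and [4, 5]: y[0] = 5×4 = 20; y[1] = 5×5 + 3×4 = 37; y[2] = 3×5 + 1×4 = 19; y[3] = 1×5 = 5 → [20, 37, 19, 5]. Given [20, 37, 19, 5] matches, so answer: Yes

Yes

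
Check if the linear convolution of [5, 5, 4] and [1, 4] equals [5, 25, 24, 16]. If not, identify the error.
Recompute linear convolution of [5, 5, 4] and [1, 4]: y[0] = 5×1 = 5; y[1] = 5×4 + 5×1 = 25; y[2] = 5×4 + 4×1 = 24; y[3] = 4×4 = 16 → [5, 25, 24, 16]. Given [5, 25, 24, 16] matches, so answer: Yes

Yes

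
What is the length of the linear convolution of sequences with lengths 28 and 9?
Linear/full convolution length: m + n - 1 = 28 + 9 - 1 = 36

36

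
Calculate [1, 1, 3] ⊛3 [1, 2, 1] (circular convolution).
Use y[k] = Σ_j a[j]·b[(k-j) mod 3]. y[0] = 1×1 + 1×1 + 3×2 = 8; y[1] = 1×2 + 1×1 + 3×1 = 6; y[2] = 1×1 + 1×2 + 3×1 = 6. Result: [8, 6, 6]

[8, 6, 6]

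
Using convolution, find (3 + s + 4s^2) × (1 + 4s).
Ascending coefficients: a = [3, 1, 4], b = [1, 4]. c[0] = 3×1 = 3; c[1] = 3×4 + 1×1 = 13; c[2] = 1×4 + 4×1 = 8; c[3] = 4×4 = 16. Result coefficients: [3, 13, 8, 16] → 3 + 13s + 8s^2 + 16s^3

3 + 13s + 8s^2 + 16s^3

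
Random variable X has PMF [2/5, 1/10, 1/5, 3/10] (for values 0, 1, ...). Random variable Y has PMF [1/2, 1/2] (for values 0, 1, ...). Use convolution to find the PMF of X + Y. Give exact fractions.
P(X+Y=k) = Σ_i P(X=i)·P(Y=k-i) — a convolution of [2/5, 1/10, 1/5, 3/10] and [1/2, 1/2]. P(X+Y=0) = (2/5)×(1/2) = 1/5; P(X+Y=1) = (2/5)×(1/2) + (1/10)×(1/2) = 1/5 + 1/20 = 1/4; P(X+Y=2) = (1/10)×(1/2) + (1/5)×(1/2) = 1/20 + 1/10 = 3/20; P(X+Y=3) = (1/5)×(1/2) + (3/10)×(1/2) = 1/10 + 3/20 = 1/4; P(X+Y=4) = (3/10)×(1/2) = 3/20. PMF: [1/5, 1/4, 3/20, 1/4, 3/20] (sums to 1 ✓)

[1/5, 1/4, 3/20, 1/4, 3/20]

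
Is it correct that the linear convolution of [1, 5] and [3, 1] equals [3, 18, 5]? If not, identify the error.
Recompute linear convolution of [1, 5] and [3, 1]: y[0] = 1×3 = 3; y[1] = 1×1 + 5×3 = 16; y[2] = 5×1 = 5 → [3, 16, 5]. Compare to given [3, 18, 5]: they differ at index 1: given 18, correct 16, so answer: No

No. Error at index 1: given 18, correct 16.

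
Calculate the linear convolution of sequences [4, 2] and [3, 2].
y[0] = 4×3 = 12; y[1] = 4×2 + 2×3 = 14; y[2] = 2×2 = 4

[12, 14, 4]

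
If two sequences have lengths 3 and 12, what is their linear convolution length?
Linear/full convolution length: m + n - 1 = 3 + 12 - 1 = 14

14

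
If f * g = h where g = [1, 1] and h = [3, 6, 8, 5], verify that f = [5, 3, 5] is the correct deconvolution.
Forward-compute [5, 3, 5] * [1, 1]: h[0] = 5×1 = 5; h[1] = 5×1 + 3×1 = 8; h[2] = 3×1 + 5×1 = 8; h[3] = 5×1 = 5 → [5, 8, 8, 5]. Does not match given h = [3, 6, 8, 5].

Not verified. [5, 3, 5] * [1, 1] = [5, 8, 8, 5], which differs from [3, 6, 8, 5] at index 0.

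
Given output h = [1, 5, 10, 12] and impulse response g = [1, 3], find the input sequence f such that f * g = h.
Deconvolve h=[1, 5, 10, 12] by g=[1, 3]. Since g[0]=1, solve forward: f[0] = h[0] / 1 = 1; f[1] = (h[1] - 1×3) / 1 = 2; f[2] = (h[2] - 2×3) / 1 = 4. So f = [1, 2, 4]. Check by forward convolution: h[0] = 1×1 = 1; h[1] = 1×3 + 2×1 = 5; h[2] = 2×3 + 4×1 = 10; h[3] = 4×3 = 12

[1, 2, 4]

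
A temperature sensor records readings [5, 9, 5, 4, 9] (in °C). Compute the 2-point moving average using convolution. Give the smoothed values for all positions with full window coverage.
2-point moving average kernel = [1, 1]. Apply in 'valid' mode (full window coverage): avg[0] = (5 + 9) / 2 = 7.0; avg[1] = (9 + 5) / 2 = 7.0; avg[2] = (5 + 4) / 2 = 4.5; avg[3] = (4 + 9) / 2 = 6.5. Smoothed values: [7.0, 7.0, 4.5, 6.5]

[7.0, 7.0, 4.5, 6.5]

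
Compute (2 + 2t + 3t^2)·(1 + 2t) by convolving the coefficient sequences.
Ascending coefficients: a = [2, 2, 3], b = [1, 2]. c[0] = 2×1 = 2; c[1] = 2×2 + 2×1 = 6; c[2] = 2×2 + 3×1 = 7; c[3] = 3×2 = 6. Result coefficients: [2, 6, 7, 6] → 2 + 6t + 7t^2 + 6t^3

2 + 6t + 7t^2 + 6t^3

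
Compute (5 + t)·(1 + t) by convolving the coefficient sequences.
Ascending coefficients: a = [5, 1], b = [1, 1]. c[0] = 5×1 = 5; c[1] = 5×1 + 1×1 = 6; c[2] = 1×1 = 1. Result coefficients: [5, 6, 1] → 5 + 6t + t^2

5 + 6t + t^2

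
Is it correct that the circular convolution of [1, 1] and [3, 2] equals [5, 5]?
Recompute circular convolution of [1, 1] and [3, 2]: y[0] = 1×3 + 1×2 = 5; y[1] = 1×2 + 1×3 = 5 → [5, 5]. Given [5, 5] matches, so answer: Yes

Yes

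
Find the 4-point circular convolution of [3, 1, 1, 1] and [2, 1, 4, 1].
Use y[k] = Σ_j s[j]·t[(k-j) mod 4]. y[0] = 3×2 + 1×1 + 1×4 + 1×1 = 12; y[1] = 3×1 + 1×2 + 1×1 + 1×4 = 10; y[2] = 3×4 + 1×1 + 1×2 + 1×1 = 16; y[3] = 3×1 + 1×4 + 1×1 + 1×2 = 10. Result: [12, 10, 16, 10]

[12, 10, 16, 10]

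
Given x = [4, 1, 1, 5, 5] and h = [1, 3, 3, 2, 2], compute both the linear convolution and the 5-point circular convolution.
Linear: y_lin[0] = 4×1 = 4; y_lin[1] = 4×3 + 1×1 = 13; y_lin[2] = 4×3 + 1×3 + 1×1 = 16; y_lin[3] = 4×2 + 1×3 + 1×3 + 5×1 = 19; y_lin[4] = 4×2 + 1×2 + 1×3 + 5×3 + 5×1 = 33; y_lin[5] = 1×2 + 1×2 + 5×3 + 5×3 = 34; y_lin[6] = 1×2 + 5×2 + 5×3 = 27; y_lin[7] = 5×2 + 5×2 = 20; y_lin[8] = 5×2 = 10 → [4, 13, 16, 19, 33, 34, 27, 20, 10]. Circular (length 5): y[0] = 4×1 + 1×2 + 1×2 + 5×3 + 5×3 = 38; y[1] = 4×3 + 1×1 + 1×2 + 5×2 + 5×3 = 40; y[2] = 4×3 + 1×3 + 1×1 + 5×2 + 5×2 = 36; y[3] = 4×2 + 1×3 + 1×3 + 5×1 + 5×2 = 29; y[4] = 4×2 + 1×2 + 1×3 + 5×3 + 5×1 = 33 → [38, 40, 36, 29, 33]

Linear: [4, 13, 16, 19, 33, 34, 27, 20, 10], Circular: [38, 40, 36, 29, 33]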